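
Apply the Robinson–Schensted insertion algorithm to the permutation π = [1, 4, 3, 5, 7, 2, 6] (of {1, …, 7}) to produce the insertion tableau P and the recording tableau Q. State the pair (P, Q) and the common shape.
P = [1, 2, 5, 6] / [3, 7] / [4];  Q = [1, 2, 4, 5] / [3, 7] / [6];  common shape = (4, 2, 1)

Row-insert the values π_1, π_2, … into P one at a time, bumping the leftmost entry strictly greater than the inserted value down to the next row. The recording tableau Q records, in position (i, j), the step at which that cell was added to P.
  Insert 1 (step 1): P = [1];  Q = [1]
  Insert 4 (step 2): P = [1, 4];  Q = [1, 2]
  Insert 3 (step 3): P = [1, 3] / [4];  Q = [1, 2] / [3]
  Insert 5 (step 4): P = [1, 3, 5] / [4];  Q = [1, 2, 4] / [3]
  Insert 7 (step 5): P = [1, 3, 5, 7] / [4];  Q = [1, 2, 4, 5] / [3]
  Insert 2 (step 6): P = [1, 2, 5, 7] / [3] / [4];  Q = [1, 2, 4, 5] / [3] / [6]
  Insert 6 (step 7): P = [1, 2, 5, 6] / [3, 7] / [4];  Q = [1, 2, 4, 5] / [3, 7] / [6]
Final shape: (4, 2, 1).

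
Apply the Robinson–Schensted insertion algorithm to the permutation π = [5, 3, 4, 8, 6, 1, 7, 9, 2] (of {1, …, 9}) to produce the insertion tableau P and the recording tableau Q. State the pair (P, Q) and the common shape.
P = [1, 2, 6, 7, 9] / [3, 4] / [5, 8];  Q = [1, 3, 4, 7, 8] / [2, 5] / [6, 9];  common shape = (5, 2, 2)

Row-insert the values π_1, π_2, … into P one at a time, bumping the leftmost entry strictly greater than the inserted value down to the next row. The recording tableau Q records, in position (i, j), the step at which that cell was added to P.
  Insert 5 (step 1): P = [5];  Q = [1]
  Insert 3 (step 2): P = [3] / [5];  Q = [1] / [2]
  Insert 4 (step 3): P = [3, 4] / [5];  Q = [1, 3] / [2]
  Insert 8 (step 4): P = [3, 4, 8] / [5];  Q = [1, 3, 4] / [2]
  Insert 6 (step 5): P = [3, 4, 6] / [5, 8];  Q = [1, 3, 4] / [2, 5]
  Insert 1 (step 6): P = [1, 4, 6] / [3, 8] / [5];  Q = [1, 3, 4] / [2, 5] / [6]
  Insert 7 (step 7): P = [1, 4, 6, 7] / [3, 8] / [5];  Q = [1, 3, 4, 7] / [2, 5] / [6]
  Insert 9 (step 8): P = [1, 4, 6, 7, 9] / [3, 8] / [5];  Q = [1, 3, 4, 7, 8] / [2, 5] / [6]
  Insert 2 (step 9): P = [1, 2, 6, 7, 9] / [3, 4] / [5, 8];  Q = [1, 3, 4, 7, 8] / [2, 5] / [6, 9]
Final shape: (5, 2, 2).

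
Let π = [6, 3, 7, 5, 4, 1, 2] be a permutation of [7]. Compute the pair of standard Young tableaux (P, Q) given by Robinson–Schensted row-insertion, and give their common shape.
P = [1, 2] / [3, 4] / [5, 7] / [6];  Q = [1, 3] / [2, 4] / [5, 7] / [6];  common shape = (2, 2, 2, 1)

Row-insert the values π_1, π_2, … into P one at a time, bumping the leftmost entry strictly greater than the inserted value down to the next row. The recording tableau Q records, in position (i, j), the step at which that cell was added to P.
  Insert 6 (step 1): P = [6];  Q = [1]
  Insert 3 (step 2): P = [3] / [6];  Q = [1] / [2]
  Insert 7 (step 3): P = [3, 7] / [6];  Q = [1, 3] / [2]
  Insert 5 (step 4): P = [3, 5] / [6, 7];  Q = [1, 3] / [2, 4]
  Insert 4 (step 5): P = [3, 4] / [5, 7] / [6];  Q = [1, 3] / [2, 4] / [5]
  Insert 1 (step 6): P = [1, 4] / [3, 7] / [5] / [6];  Q = [1, 3] / [2, 4] / [5] / [6]
  Insert 2 (step 7): P = [1, 2] / [3, 4] / [5, 7] / [6];  Q = [1, 3] / [2, 4] / [5, 7] / [6]
Final shape: (2, 2, 2, 1).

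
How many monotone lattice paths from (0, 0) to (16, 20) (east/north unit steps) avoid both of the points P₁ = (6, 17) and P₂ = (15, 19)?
Number of paths = 3578170398

Inclusion–exclusion. Total paths: C(36, 16) = 7307872110. Through P₁: C(23, 6)·C(13, 10) = 28870842. Through P₂: C(34, 15)·C(2, 1) = 3711935040. Since P₁ is strictly southwest of P₂, a monotone path through both must visit P₁ then P₂; paths through both = C(23, 6)·C(11, 9)·C(2, 1) = 11104170. Avoid both = 7307872110 − 28870842 − 3711935040 + 11104170 = 3578170398.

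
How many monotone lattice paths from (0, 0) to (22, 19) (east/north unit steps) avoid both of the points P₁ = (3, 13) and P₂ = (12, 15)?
Number of paths = 227193081140

Inclusion–exclusion. Total paths: C(41, 22) = 244662670200. Through P₁: C(16, 3)·C(25, 19) = 99176000. Through P₂: C(27, 12)·C(14, 10) = 17401243860. Since P₁ is strictly southwest of P₂, a monotone path through both must visit P₁ then P₂; paths through both = C(16, 3)·C(11, 9)·C(14, 10) = 30830800. Avoid both = 244662670200 − 99176000 − 17401243860 + 30830800 = 227193081140.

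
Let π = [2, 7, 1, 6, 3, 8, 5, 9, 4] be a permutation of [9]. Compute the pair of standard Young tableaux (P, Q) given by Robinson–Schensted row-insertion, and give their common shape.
P = [1, 3, 4, 9] / [2, 5, 8] / [6] / [7];  Q = [1, 2, 6, 8] / [3, 4, 7] / [5] / [9];  common shape = (4, 3, 1, 1)

Row-insert the values π_1, π_2, … into P one at a time, bumping the leftmost entry strictly greater than the inserted value down to the next row. The recording tableau Q records, in position (i, j), the step at which that cell was added to P.
  Insert 2 (step 1): P = [2];  Q = [1]
  Insert 7 (step 2): P = [2, 7];  Q = [1, 2]
  Insert 1 (step 3): P = [1, 7] / [2];  Q = [1, 2] / [3]
  Insert 6 (step 4): P = [1, 6] / [2, 7];  Q = [1, 2] / [3, 4]
  Insert 3 (step 5): P = [1, 3] / [2, 6] / [7];  Q = [1, 2] / [3, 4] / [5]
  Insert 8 (step 6): P = [1, 3, 8] / [2, 6] / [7];  Q = [1, 2, 6] / [3, 4] / [5]
  Insert 5 (step 7): P = [1, 3, 5] / [2, 6, 8] / [7];  Q = [1, 2, 6] / [3, 4, 7] / [5]
  Insert 9 (step 8): P = [1, 3, 5, 9] / [2, 6, 8] / [7];  Q = [1, 2, 6, 8] / [3, 4, 7] / [5]
  Insert 4 (step 9): P = [1, 3, 4, 9] / [2, 5, 8] / [6] / [7];  Q = [1, 2, 6, 8] / [3, 4, 7] / [5] / [9]
Final shape: (4, 3, 1, 1).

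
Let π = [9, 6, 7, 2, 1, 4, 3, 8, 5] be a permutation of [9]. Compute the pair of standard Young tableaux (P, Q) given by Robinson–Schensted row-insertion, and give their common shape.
P = [1, 3, 5] / [2, 4, 8] / [6, 7] / [9];  Q = [1, 3, 8] / [2, 6, 9] / [4, 7] / [5];  common shape = (3, 3, 2, 1)

Row-insert the values π_1, π_2, … into P one at a time, bumping the leftmost entry strictly greater than the inserted value down to the next row. The recording tableau Q records, in position (i, j), the step at which that cell was added to P.
  Insert 9 (step 1): P = [9];  Q = [1]
  Insert 6 (step 2): P = [6] / [9];  Q = [1] / [2]
  Insert 7 (step 3): P = [6, 7] / [9];  Q = [1, 3] / [2]
  Insert 2 (step 4): P = [2, 7] / [6] / [9];  Q = [1, 3] / [2] / [4]
  Insert 1 (step 5): P = [1, 7] / [2] / [6] / [9];  Q = [1, 3] / [2] / [4] / [5]
  Insert 4 (step 6): P = [1, 4] / [2, 7] / [6] / [9];  Q = [1, 3] / [2, 6] / [4] / [5]
  Insert 3 (step 7): P = [1, 3] / [2, 4] / [6, 7] / [9];  Q = [1, 3] / [2, 6] / [4, 7] / [5]
  Insert 8 (step 8): P = [1, 3, 8] / [2, 4] / [6, 7] / [9];  Q = [1, 3, 8] / [2, 6] / [4, 7] / [5]
  Insert 5 (step 9): P = [1, 3, 5] / [2, 4, 8] / [6, 7] / [9];  Q = [1, 3, 8] / [2, 6, 9] / [4, 7] / [5]
Final shape: (3, 3, 2, 1).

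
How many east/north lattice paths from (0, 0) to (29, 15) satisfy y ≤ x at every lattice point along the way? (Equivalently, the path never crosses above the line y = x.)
Number of paths = 114955808528

By the reflection principle (André's argument), the number of monotone paths to (29, 15) with n ≤ m that never go above y = x is C(44, 29) − C(44, 30) = 229911617056 − 114955808528 = 114955808528.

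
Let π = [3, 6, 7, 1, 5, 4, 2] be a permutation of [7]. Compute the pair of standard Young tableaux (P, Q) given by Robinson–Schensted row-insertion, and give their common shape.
P = [1, 2, 7] / [3, 4] / [5] / [6];  Q = [1, 2, 3] / [4, 5] / [6] / [7];  common shape = (3, 2, 1, 1)

Row-insert the values π_1, π_2, … into P one at a time, bumping the leftmost entry strictly greater than the inserted value down to the next row. The recording tableau Q records, in position (i, j), the step at which that cell was added to P.
  Insert 3 (step 1): P = [3];  Q = [1]
  Insert 6 (step 2): P = [3, 6];  Q = [1, 2]
  Insert 7 (step 3): P = [3, 6, 7];  Q = [1, 2, 3]
  Insert 1 (step 4): P = [1, 6, 7] / [3];  Q = [1, 2, 3] / [4]
  Insert 5 (step 5): P = [1, 5, 7] / [3, 6];  Q = [1, 2, 3] / [4, 5]
  Insert 4 (step 6): P = [1, 4, 7] / [3, 5] / [6];  Q = [1, 2, 3] / [4, 5] / [6]
  Insert 2 (step 7): P = [1, 2, 7] / [3, 4] / [5] / [6];  Q = [1, 2, 3] / [4, 5] / [6] / [7]
Final shape: (3, 2, 1, 1).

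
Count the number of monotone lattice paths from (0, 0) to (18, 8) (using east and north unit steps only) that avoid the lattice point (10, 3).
Number of paths = 1194193

Total paths from (0, 0) to (18, 8): C(26, 18) = 1562275. Paths through (10, 3): (paths (0, 0) → (10, 3)) × (paths (10, 3) → (18, 8)) = C(13, 10) · C(13, 8) = 286 · 1287 = 368082. Avoidance count = 1562275 − 368082 = 1194193.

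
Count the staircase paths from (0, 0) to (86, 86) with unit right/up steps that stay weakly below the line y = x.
C_86 = 4180080073556524734514695828170907458428751314320

These NE paths below the diagonal are counted by the Catalan number C_n = (1/(n + 1)) · C(2n, n). For n = 86: C_86 = (1/87) · C(172, 86) = 363666966399417651902778537050868948883301364345840/87 = 4180080073556524734514695828170907458428751314320.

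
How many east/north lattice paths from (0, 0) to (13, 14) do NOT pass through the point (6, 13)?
Number of paths = 19841244

Total paths from (0, 0) to (13, 14): C(27, 13) = 20058300. Paths through (6, 13): (paths (0, 0) → (6, 13)) × (paths (6, 13) → (13, 14)) = C(19, 6) · C(8, 7) = 27132 · 8 = 217056. Avoidance count = 20058300 − 217056 = 19841244.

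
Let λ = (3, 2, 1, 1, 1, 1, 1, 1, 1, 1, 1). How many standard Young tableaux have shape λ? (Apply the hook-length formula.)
# SYT of shape (3, 2, 1, 1, 1, 1, 1, 1, 1, 1, 1) = 560

Hook-length formula: f^λ = n! / Π hook(c), product over all cells c of the Young diagram. For λ = (3, 2, 1, 1, 1, 1, 1, 1, 1, 1, 1), n = 14 boxes. Hook lengths by row (left-to-right, top-to-bottom): [13, 3, 1]; [11, 1]; [9]; [8]; [7]; [6]; [5]; [4]; [3]; [2]; [1]. Product of hooks = 155675520. So f^λ = 14! / 155675520 = 87178291200 / 155675520 = 560.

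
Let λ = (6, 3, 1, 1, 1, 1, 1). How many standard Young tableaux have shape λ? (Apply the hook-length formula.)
# SYT of shape (6, 3, 1, 1, 1, 1, 1) = 21021

Hook-length formula: f^λ = n! / Π hook(c), product over all cells c of the Young diagram. For λ = (6, 3, 1, 1, 1, 1, 1), n = 14 boxes. Hook lengths by row (left-to-right, top-to-bottom): [12, 6, 5, 3, 2, 1]; [8, 2, 1]; [5]; [4]; [3]; [2]; [1]. Product of hooks = 4147200. So f^λ = 14! / 4147200 = 87178291200 / 4147200 = 21021.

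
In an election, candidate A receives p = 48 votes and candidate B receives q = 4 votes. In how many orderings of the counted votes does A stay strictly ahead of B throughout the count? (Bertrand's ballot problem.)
Strict-lead orderings = 229075

Total orderings of the 52 votes with 48 for A: C(52, 48) = 270725. By the Bertrand ballot formula (Cycle Lemma / reflection principle), the number of orderings in which A is strictly ahead of B throughout is (p − q)/(p + q) · C(p + q, p) = (48 − 4)/(48 + 4) · 270725 = 229075.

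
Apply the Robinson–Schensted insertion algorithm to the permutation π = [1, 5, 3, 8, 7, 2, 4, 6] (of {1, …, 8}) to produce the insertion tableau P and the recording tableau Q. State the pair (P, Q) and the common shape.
P = [1, 2, 4, 6] / [3, 7] / [5, 8];  Q = [1, 2, 4, 8] / [3, 5] / [6, 7];  common shape = (4, 2, 2)

Row-insert the values π_1, π_2, … into P one at a time, bumping the leftmost entry strictly greater than the inserted value down to the next row. The recording tableau Q records, in position (i, j), the step at which that cell was added to P.
  Insert 1 (step 1): P = [1];  Q = [1]
  Insert 5 (step 2): P = [1, 5];  Q = [1, 2]
  Insert 3 (step 3): P = [1, 3] / [5];  Q = [1, 2] / [3]
  Insert 8 (step 4): P = [1, 3, 8] / [5];  Q = [1, 2, 4] / [3]
  Insert 7 (step 5): P = [1, 3, 7] / [5, 8];  Q = [1, 2, 4] / [3, 5]
  Insert 2 (step 6): P = [1, 2, 7] / [3, 8] / [5];  Q = [1, 2, 4] / [3, 5] / [6]
  Insert 4 (step 7): P = [1, 2, 4] / [3, 7] / [5, 8];  Q = [1, 2, 4] / [3, 5] / [6, 7]
  Insert 6 (step 8): P = [1, 2, 4, 6] / [3, 7] / [5, 8];  Q = [1, 2, 4, 8] / [3, 5] / [6, 7]
Final shape: (4, 2, 2).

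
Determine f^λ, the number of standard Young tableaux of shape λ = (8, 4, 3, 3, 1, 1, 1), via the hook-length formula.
# SYT of shape (8, 4, 3, 3, 1, 1, 1) = 517316800

Hook-length formula: f^λ = n! / Π hook(c), product over all cells c of the Young diagram. For λ = (8, 4, 3, 3, 1, 1, 1), n = 21 boxes. Hook lengths by row (left-to-right, top-to-bottom): [14, 10, 9, 6, 4, 3, 2, 1]; [9, 5, 4, 1]; [7, 3, 2]; [6, 2, 1]; [3]; [2]; [1]. Product of hooks = 98761420800. So f^λ = 21! / 98761420800 = 51090942171709440000 / 98761420800 = 517316800.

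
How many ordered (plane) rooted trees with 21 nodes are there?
C_20 = 6564120420

These ordered rooted trees are counted by the Catalan number C_n = (1/(n + 1)) · C(2n, n). For n = 20: C_20 = (1/21) · C(40, 20) = 137846528820/21 = 6564120420.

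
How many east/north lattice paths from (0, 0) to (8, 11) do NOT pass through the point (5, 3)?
Number of paths = 66342

Total paths from (0, 0) to (8, 11): C(19, 8) = 75582. Paths through (5, 3): (paths (0, 0) → (5, 3)) × (paths (5, 3) → (8, 11)) = C(8, 5) · C(11, 3) = 56 · 165 = 9240. Avoidance count = 75582 − 9240 = 66342.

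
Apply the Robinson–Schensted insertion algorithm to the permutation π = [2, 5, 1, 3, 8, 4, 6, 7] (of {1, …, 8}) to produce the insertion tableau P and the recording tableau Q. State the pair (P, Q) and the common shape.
P = [1, 3, 4, 6, 7] / [2, 5, 8];  Q = [1, 2, 5, 7, 8] / [3, 4, 6];  common shape = (5, 3)

Row-insert the values π_1, π_2, … into P one at a time, bumping the leftmost entry strictly greater than the inserted value down to the next row. The recording tableau Q records, in position (i, j), the step at which that cell was added to P.
  Insert 2 (step 1): P = [2];  Q = [1]
  Insert 5 (step 2): P = [2, 5];  Q = [1, 2]
  Insert 1 (step 3): P = [1, 5] / [2];  Q = [1, 2] / [3]
  Insert 3 (step 4): P = [1, 3] / [2, 5];  Q = [1, 2] / [3, 4]
  Insert 8 (step 5): P = [1, 3, 8] / [2, 5];  Q = [1, 2, 5] / [3, 4]
  Insert 4 (step 6): P = [1, 3, 4] / [2, 5, 8];  Q = [1, 2, 5] / [3, 4, 6]
  Insert 6 (step 7): P = [1, 3, 4, 6] / [2, 5, 8];  Q = [1, 2, 5, 7] / [3, 4, 6]
  Insert 7 (step 8): P = [1, 3, 4, 6, 7] / [2, 5, 8];  Q = [1, 2, 5, 7, 8] / [3, 4, 6]
Final shape: (5, 3).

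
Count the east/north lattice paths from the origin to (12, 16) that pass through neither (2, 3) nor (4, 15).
Number of paths = 18954401

Inclusion–exclusion. Total paths: C(28, 12) = 30421755. Through P₁: C(5, 2)·C(23, 10) = 11440660. Through P₂: C(19, 4)·C(9, 8) = 34884. Since P₁ is strictly southwest of P₂, a monotone path through both must visit P₁ then P₂; paths through both = C(5, 2)·C(14, 2)·C(9, 8) = 8190. Avoid both = 30421755 − 11440660 − 34884 + 8190 = 18954401.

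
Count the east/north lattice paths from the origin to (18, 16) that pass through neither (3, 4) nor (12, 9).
Number of paths = 1211382570

Inclusion–exclusion. Total paths: C(34, 18) = 2203961430. Through P₁: C(7, 3)·C(27, 15) = 608435100. Through P₂: C(21, 12)·C(13, 6) = 504383880. Since P₁ is strictly southwest of P₂, a monotone path through both must visit P₁ then P₂; paths through both = C(7, 3)·C(14, 9)·C(13, 6) = 120240120. Avoid both = 2203961430 − 608435100 − 504383880 + 120240120 = 1211382570.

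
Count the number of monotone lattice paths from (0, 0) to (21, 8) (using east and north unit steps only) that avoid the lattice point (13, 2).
Number of paths = 3976830

Total paths from (0, 0) to (21, 8): C(29, 21) = 4292145. Paths through (13, 2): (paths (0, 0) → (13, 2)) × (paths (13, 2) → (21, 8)) = C(15, 13) · C(14, 8) = 105 · 3003 = 315315. Avoidance count = 4292145 − 315315 = 3976830.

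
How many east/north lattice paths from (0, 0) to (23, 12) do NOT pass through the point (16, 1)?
Number of paths = 833910792

Total paths from (0, 0) to (23, 12): C(35, 23) = 834451800. Paths through (16, 1): (paths (0, 0) → (16, 1)) × (paths (16, 1) → (23, 12)) = C(17, 16) · C(18, 7) = 17 · 31824 = 541008. Avoidance count = 834451800 − 541008 = 833910792.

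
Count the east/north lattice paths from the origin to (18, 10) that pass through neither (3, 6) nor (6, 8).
Number of paths = 12600693

Inclusion–exclusion. Total paths: C(28, 18) = 13123110. Through P₁: C(9, 3)·C(19, 15) = 325584. Through P₂: C(14, 6)·C(14, 12) = 273273. Since P₁ is strictly southwest of P₂, a monotone path through both must visit P₁ then P₂; paths through both = C(9, 3)·C(5, 3)·C(14, 12) = 76440. Avoid both = 13123110 − 325584 − 273273 + 76440 = 12600693.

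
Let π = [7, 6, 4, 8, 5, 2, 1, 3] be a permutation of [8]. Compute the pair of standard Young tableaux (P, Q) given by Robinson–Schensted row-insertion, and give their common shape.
P = [1, 3] / [2, 5] / [4, 8] / [6] / [7];  Q = [1, 4] / [2, 5] / [3, 8] / [6] / [7];  common shape = (2, 2, 2, 1, 1)

Row-insert the values π_1, π_2, … into P one at a time, bumping the leftmost entry strictly greater than the inserted value down to the next row. The recording tableau Q records, in position (i, j), the step at which that cell was added to P.
  Insert 7 (step 1): P = [7];  Q = [1]
  Insert 6 (step 2): P = [6] / [7];  Q = [1] / [2]
  Insert 4 (step 3): P = [4] / [6] / [7];  Q = [1] / [2] / [3]
  Insert 8 (step 4): P = [4, 8] / [6] / [7];  Q = [1, 4] / [2] / [3]
  Insert 5 (step 5): P = [4, 5] / [6, 8] / [7];  Q = [1, 4] / [2, 5] / [3]
  Insert 2 (step 6): P = [2, 5] / [4, 8] / [6] / [7];  Q = [1, 4] / [2, 5] / [3] / [6]
  Insert 1 (step 7): P = [1, 5] / [2, 8] / [4] / [6] / [7];  Q = [1, 4] / [2, 5] / [3] / [6] / [7]
  Insert 3 (step 8): P = [1, 3] / [2, 5] / [4, 8] / [6] / [7];  Q = [1, 4] / [2, 5] / [3, 8] / [6] / [7]
Final shape: (2, 2, 2, 1, 1).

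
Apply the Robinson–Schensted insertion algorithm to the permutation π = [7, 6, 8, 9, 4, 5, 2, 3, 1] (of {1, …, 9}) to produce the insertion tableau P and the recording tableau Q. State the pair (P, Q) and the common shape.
P = [1, 3, 9] / [2, 5] / [4, 8] / [6] / [7];  Q = [1, 3, 4] / [2, 6] / [5, 8] / [7] / [9];  common shape = (3, 2, 2, 1, 1)

Row-insert the values π_1, π_2, … into P one at a time, bumping the leftmost entry strictly greater than the inserted value down to the next row. The recording tableau Q records, in position (i, j), the step at which that cell was added to P.
  Insert 7 (step 1): P = [7];  Q = [1]
  Insert 6 (step 2): P = [6] / [7];  Q = [1] / [2]
  Insert 8 (step 3): P = [6, 8] / [7];  Q = [1, 3] / [2]
  Insert 9 (step 4): P = [6, 8, 9] / [7];  Q = [1, 3, 4] / [2]
  Insert 4 (step 5): P = [4, 8, 9] / [6] / [7];  Q = [1, 3, 4] / [2] / [5]
  Insert 5 (step 6): P = [4, 5, 9] / [6, 8] / [7];  Q = [1, 3, 4] / [2, 6] / [5]
  Insert 2 (step 7): P = [2, 5, 9] / [4, 8] / [6] / [7];  Q = [1, 3, 4] / [2, 6] / [5] / [7]
  Insert 3 (step 8): P = [2, 3, 9] / [4, 5] / [6, 8] / [7];  Q = [1, 3, 4] / [2, 6] / [5, 8] / [7]
  Insert 1 (step 9): P = [1, 3, 9] / [2, 5] / [4, 8] / [6] / [7];  Q = [1, 3, 4] / [2, 6] / [5, 8] / [7] / [9]
Final shape: (3, 2, 2, 1, 1).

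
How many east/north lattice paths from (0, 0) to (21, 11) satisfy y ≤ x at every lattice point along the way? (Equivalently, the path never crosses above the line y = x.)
Number of paths = 64512240

By the reflection principle (André's argument), the number of monotone paths to (21, 11) with n ≤ m that never go above y = x is C(32, 21) − C(32, 22) = 129024480 − 64512240 = 64512240.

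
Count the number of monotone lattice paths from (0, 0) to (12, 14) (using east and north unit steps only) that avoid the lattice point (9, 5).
Number of paths = 9217260

Total paths from (0, 0) to (12, 14): C(26, 12) = 9657700. Paths through (9, 5): (paths (0, 0) → (9, 5)) × (paths (9, 5) → (12, 14)) = C(14, 9) · C(12, 3) = 2002 · 220 = 440440. Avoidance count = 9657700 − 440440 = 9217260.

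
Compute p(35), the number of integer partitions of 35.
p(35) = 14883

Compute p(n) via the recurrence p(n, m) = p(n, m−1) + p(n−m, m), where p(n, m) counts partitions of n with all parts ≤ m and p(n) = p(n, n). The base cases are p(0, m) = 1 and p(n, 0) = 0 for n > 0. Filling the table yields p(35) = 14883. (Euler's pentagonal recurrence is an alternative.)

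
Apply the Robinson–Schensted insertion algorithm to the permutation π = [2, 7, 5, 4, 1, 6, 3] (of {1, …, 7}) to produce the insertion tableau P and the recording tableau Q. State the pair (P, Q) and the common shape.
P = [1, 3, 6] / [2, 4] / [5] / [7];  Q = [1, 2, 6] / [3, 7] / [4] / [5];  common shape = (3, 2, 1, 1)

Row-insert the values π_1, π_2, … into P one at a time, bumping the leftmost entry strictly greater than the inserted value down to the next row. The recording tableau Q records, in position (i, j), the step at which that cell was added to P.
  Insert 2 (step 1): P = [2];  Q = [1]
  Insert 7 (step 2): P = [2, 7];  Q = [1, 2]
  Insert 5 (step 3): P = [2, 5] / [7];  Q = [1, 2] / [3]
  Insert 4 (step 4): P = [2, 4] / [5] / [7];  Q = [1, 2] / [3] / [4]
  Insert 1 (step 5): P = [1, 4] / [2] / [5] / [7];  Q = [1, 2] / [3] / [4] / [5]
  Insert 6 (step 6): P = [1, 4, 6] / [2] / [5] / [7];  Q = [1, 2, 6] / [3] / [4] / [5]
  Insert 3 (step 7): P = [1, 3, 6] / [2, 4] / [5] / [7];  Q = [1, 2, 6] / [3, 7] / [4] / [5]
Final shape: (3, 2, 1, 1).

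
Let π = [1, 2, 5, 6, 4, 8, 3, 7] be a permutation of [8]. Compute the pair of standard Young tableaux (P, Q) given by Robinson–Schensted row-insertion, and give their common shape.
P = [1, 2, 3, 6, 7] / [4, 8] / [5];  Q = [1, 2, 3, 4, 6] / [5, 8] / [7];  common shape = (5, 2, 1)

Row-insert the values π_1, π_2, … into P one at a time, bumping the leftmost entry strictly greater than the inserted value down to the next row. The recording tableau Q records, in position (i, j), the step at which that cell was added to P.
  Insert 1 (step 1): P = [1];  Q = [1]
  Insert 2 (step 2): P = [1, 2];  Q = [1, 2]
  Insert 5 (step 3): P = [1, 2, 5];  Q = [1, 2, 3]
  Insert 6 (step 4): P = [1, 2, 5, 6];  Q = [1, 2, 3, 4]
  Insert 4 (step 5): P = [1, 2, 4, 6] / [5];  Q = [1, 2, 3, 4] / [5]
  Insert 8 (step 6): P = [1, 2, 4, 6, 8] / [5];  Q = [1, 2, 3, 4, 6] / [5]
  Insert 3 (step 7): P = [1, 2, 3, 6, 8] / [4] / [5];  Q = [1, 2, 3, 4, 6] / [5] / [7]
  Insert 7 (step 8): P = [1, 2, 3, 6, 7] / [4, 8] / [5];  Q = [1, 2, 3, 4, 6] / [5, 8] / [7]
Final shape: (5, 2, 1).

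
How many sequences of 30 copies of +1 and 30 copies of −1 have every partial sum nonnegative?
C_30 = 3814986502092304

These ballot sequences are counted by the Catalan number C_n = (1/(n + 1)) · C(2n, n). For n = 30: C_30 = (1/31) · C(60, 30) = 118264581564861424/31 = 3814986502092304.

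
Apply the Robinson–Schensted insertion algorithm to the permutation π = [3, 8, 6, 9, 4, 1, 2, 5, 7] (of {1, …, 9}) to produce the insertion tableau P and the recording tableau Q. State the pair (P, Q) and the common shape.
P = [1, 2, 5, 7] / [3, 4, 9] / [6] / [8];  Q = [1, 2, 4, 9] / [3, 7, 8] / [5] / [6];  common shape = (4, 3, 1, 1)

Row-insert the values π_1, π_2, … into P one at a time, bumping the leftmost entry strictly greater than the inserted value down to the next row. The recording tableau Q records, in position (i, j), the step at which that cell was added to P.
  Insert 3 (step 1): P = [3];  Q = [1]
  Insert 8 (step 2): P = [3, 8];  Q = [1, 2]
  Insert 6 (step 3): P = [3, 6] / [8];  Q = [1, 2] / [3]
  Insert 9 (step 4): P = [3, 6, 9] / [8];  Q = [1, 2, 4] / [3]
  Insert 4 (step 5): P = [3, 4, 9] / [6] / [8];  Q = [1, 2, 4] / [3] / [5]
  Insert 1 (step 6): P = [1, 4, 9] / [3] / [6] / [8];  Q = [1, 2, 4] / [3] / [5] / [6]
  Insert 2 (step 7): P = [1, 2, 9] / [3, 4] / [6] / [8];  Q = [1, 2, 4] / [3, 7] / [5] / [6]
  Insert 5 (step 8): P = [1, 2, 5] / [3, 4, 9] / [6] / [8];  Q = [1, 2, 4] / [3, 7, 8] / [5] / [6]
  Insert 7 (step 9): P = [1, 2, 5, 7] / [3, 4, 9] / [6] / [8];  Q = [1, 2, 4, 9] / [3, 7, 8] / [5] / [6]
Final shape: (4, 3, 1, 1).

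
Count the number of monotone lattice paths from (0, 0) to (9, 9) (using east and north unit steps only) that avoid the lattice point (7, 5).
Number of paths = 36740

Total paths from (0, 0) to (9, 9): C(18, 9) = 48620. Paths through (7, 5): (paths (0, 0) → (7, 5)) × (paths (7, 5) → (9, 9)) = C(12, 7) · C(6, 2) = 792 · 15 = 11880. Avoidance count = 48620 − 11880 = 36740.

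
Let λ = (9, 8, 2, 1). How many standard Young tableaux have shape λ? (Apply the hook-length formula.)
# SYT of shape (9, 8, 2, 1) = 5819814

Hook-length formula: f^λ = n! / Π hook(c), product over all cells c of the Young diagram. For λ = (9, 8, 2, 1), n = 20 boxes. Hook lengths by row (left-to-right, top-to-bottom): [12, 10, 8, 7, 6, 5, 4, 3, 1]; [10, 8, 6, 5, 4, 3, 2, 1]; [3, 1]; [1]. Product of hooks = 418037760000. So f^λ = 20! / 418037760000 = 2432902008176640000 / 418037760000 = 5819814.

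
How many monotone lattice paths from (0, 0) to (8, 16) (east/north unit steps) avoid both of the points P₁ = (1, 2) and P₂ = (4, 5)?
Number of paths = 296541

Inclusion–exclusion. Total paths: C(24, 8) = 735471. Through P₁: C(3, 1)·C(21, 7) = 348840. Through P₂: C(9, 4)·C(15, 4) = 171990. Since P₁ is strictly southwest of P₂, a monotone path through both must visit P₁ then P₂; paths through both = C(3, 1)·C(6, 3)·C(15, 4) = 81900. Avoid both = 735471 − 348840 − 171990 + 81900 = 296541.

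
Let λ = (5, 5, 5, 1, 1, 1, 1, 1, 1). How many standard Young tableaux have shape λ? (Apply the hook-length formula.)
# SYT of shape (5, 5, 5, 1, 1, 1, 1, 1, 1) = 39884040

Hook-length formula: f^λ = n! / Π hook(c), product over all cells c of the Young diagram. For λ = (5, 5, 5, 1, 1, 1, 1, 1, 1), n = 21 boxes. Hook lengths by row (left-to-right, top-to-bottom): [13, 6, 5, 4, 3]; [12, 5, 4, 3, 2]; [11, 4, 3, 2, 1]; [6]; [5]; [4]; [3]; [2]; [1]. Product of hooks = 1280987136000. So f^λ = 21! / 1280987136000 = 51090942171709440000 / 1280987136000 = 39884040.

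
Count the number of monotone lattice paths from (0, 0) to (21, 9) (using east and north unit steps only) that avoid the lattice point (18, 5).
Number of paths = 13129435

Total paths from (0, 0) to (21, 9): C(30, 21) = 14307150. Paths through (18, 5): (paths (0, 0) → (18, 5)) × (paths (18, 5) → (21, 9)) = C(23, 18) · C(7, 3) = 33649 · 35 = 1177715. Avoidance count = 14307150 − 1177715 = 13129435.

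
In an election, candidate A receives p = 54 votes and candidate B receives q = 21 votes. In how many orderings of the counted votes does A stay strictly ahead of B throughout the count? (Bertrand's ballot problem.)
Strict-lead orderings = 925555503026503448

Total orderings of the 75 votes with 54 for A: C(75, 54) = 2103535234151144200. By the Bertrand ballot formula (Cycle Lemma / reflection principle), the number of orderings in which A is strictly ahead of B throughout is (p − q)/(p + q) · C(p + q, p) = (54 − 21)/(54 + 21) · 2103535234151144200 = 925555503026503448.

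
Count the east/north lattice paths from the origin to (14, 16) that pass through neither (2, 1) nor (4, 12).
Number of paths = 91683509

Inclusion–exclusion. Total paths: C(30, 14) = 145422675. Through P₁: C(3, 2)·C(27, 12) = 52151580. Through P₂: C(16, 4)·C(14, 10) = 1821820. Since P₁ is strictly southwest of P₂, a monotone path through both must visit P₁ then P₂; paths through both = C(3, 2)·C(13, 2)·C(14, 10) = 234234. Avoid both = 145422675 − 52151580 − 1821820 + 234234 = 91683509.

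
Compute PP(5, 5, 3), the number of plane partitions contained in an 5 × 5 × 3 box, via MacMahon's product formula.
PP(5, 5, 3) = 731808

Evaluate the triple product over i = 1..5, j = 1..5, k = 1..3. The factors are (2/1) · (3/2) · (4/3) · (3/2) · (4/3) · (5/4) · (4/3) · (5/4) · … (75 factors total). The numerators and denominators telescope so the product is an integer; carrying out the multiplication exactly gives PP(5, 5, 3) = 731808.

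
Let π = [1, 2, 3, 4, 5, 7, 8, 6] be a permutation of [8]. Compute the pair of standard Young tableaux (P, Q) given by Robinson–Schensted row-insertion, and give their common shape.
P = [1, 2, 3, 4, 5, 6, 8] / [7];  Q = [1, 2, 3, 4, 5, 6, 7] / [8];  common shape = (7, 1)

Row-insert the values π_1, π_2, … into P one at a time, bumping the leftmost entry strictly greater than the inserted value down to the next row. The recording tableau Q records, in position (i, j), the step at which that cell was added to P.
  Insert 1 (step 1): P = [1];  Q = [1]
  Insert 2 (step 2): P = [1, 2];  Q = [1, 2]
  Insert 3 (step 3): P = [1, 2, 3];  Q = [1, 2, 3]
  Insert 4 (step 4): P = [1, 2, 3, 4];  Q = [1, 2, 3, 4]
  Insert 5 (step 5): P = [1, 2, 3, 4, 5];  Q = [1, 2, 3, 4, 5]
  Insert 7 (step 6): P = [1, 2, 3, 4, 5, 7];  Q = [1, 2, 3, 4, 5, 6]
  Insert 8 (step 7): P = [1, 2, 3, 4, 5, 7, 8];  Q = [1, 2, 3, 4, 5, 6, 7]
  Insert 6 (step 8): P = [1, 2, 3, 4, 5, 6, 8] / [7];  Q = [1, 2, 3, 4, 5, 6, 7] / [8]
Final shape: (7, 1).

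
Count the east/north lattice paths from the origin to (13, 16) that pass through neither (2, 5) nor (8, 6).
Number of paths = 44473275

Inclusion–exclusion. Total paths: C(29, 13) = 67863915. Through P₁: C(7, 2)·C(22, 11) = 14814072. Through P₂: C(14, 8)·C(15, 5) = 9018009. Since P₁ is strictly southwest of P₂, a monotone path through both must visit P₁ then P₂; paths through both = C(7, 2)·C(7, 6)·C(15, 5) = 441441. Avoid both = 67863915 − 14814072 − 9018009 + 441441 = 44473275.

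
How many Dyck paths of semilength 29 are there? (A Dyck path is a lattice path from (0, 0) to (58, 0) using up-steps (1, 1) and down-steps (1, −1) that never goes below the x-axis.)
C_29 = 1002242216651368

These Dyck paths are counted by the Catalan number C_n = (1/(n + 1)) · C(2n, n). For n = 29: C_29 = (1/30) · C(58, 29) = 30067266499541040/30 = 1002242216651368.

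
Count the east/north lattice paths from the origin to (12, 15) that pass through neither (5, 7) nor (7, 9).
Number of paths = 9197484

Inclusion–exclusion. Total paths: C(27, 12) = 17383860. Through P₁: C(12, 5)·C(15, 7) = 5096520. Through P₂: C(16, 7)·C(11, 5) = 5285280. Since P₁ is strictly southwest of P₂, a monotone path through both must visit P₁ then P₂; paths through both = C(12, 5)·C(4, 2)·C(11, 5) = 2195424. Avoid both = 17383860 − 5096520 − 5285280 + 2195424 = 9197484.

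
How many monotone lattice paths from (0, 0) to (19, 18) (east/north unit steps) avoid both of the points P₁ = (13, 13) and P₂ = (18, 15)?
Number of paths = 9592571820

Inclusion–exclusion. Total paths: C(37, 19) = 17672631900. Through P₁: C(26, 13)·C(11, 6) = 4805077200. Through P₂: C(33, 18)·C(4, 1) = 4148633280. Since P₁ is strictly southwest of P₂, a monotone path through both must visit P₁ then P₂; paths through both = C(26, 13)·C(7, 5)·C(4, 1) = 873650400. Avoid both = 17672631900 − 4805077200 − 4148633280 + 873650400 = 9592571820.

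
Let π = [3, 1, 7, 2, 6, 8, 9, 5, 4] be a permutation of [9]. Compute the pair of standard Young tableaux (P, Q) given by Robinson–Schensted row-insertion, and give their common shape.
P = [1, 2, 4, 8, 9] / [3, 5] / [6] / [7];  Q = [1, 3, 5, 6, 7] / [2, 4] / [8] / [9];  common shape = (5, 2, 1, 1)

Row-insert the values π_1, π_2, … into P one at a time, bumping the leftmost entry strictly greater than the inserted value down to the next row. The recording tableau Q records, in position (i, j), the step at which that cell was added to P.
  Insert 3 (step 1): P = [3];  Q = [1]
  Insert 1 (step 2): P = [1] / [3];  Q = [1] / [2]
  Insert 7 (step 3): P = [1, 7] / [3];  Q = [1, 3] / [2]
  Insert 2 (step 4): P = [1, 2] / [3, 7];  Q = [1, 3] / [2, 4]
  Insert 6 (step 5): P = [1, 2, 6] / [3, 7];  Q = [1, 3, 5] / [2, 4]
  Insert 8 (step 6): P = [1, 2, 6, 8] / [3, 7];  Q = [1, 3, 5, 6] / [2, 4]
  Insert 9 (step 7): P = [1, 2, 6, 8, 9] / [3, 7];  Q = [1, 3, 5, 6, 7] / [2, 4]
  Insert 5 (step 8): P = [1, 2, 5, 8, 9] / [3, 6] / [7];  Q = [1, 3, 5, 6, 7] / [2, 4] / [8]
  Insert 4 (step 9): P = [1, 2, 4, 8, 9] / [3, 5] / [6] / [7];  Q = [1, 3, 5, 6, 7] / [2, 4] / [8] / [9]
Final shape: (5, 2, 1, 1).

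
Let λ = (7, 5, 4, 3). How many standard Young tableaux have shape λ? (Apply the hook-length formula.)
# SYT of shape (7, 5, 4, 3) = 15519504

Hook-length formula: f^λ = n! / Π hook(c), product over all cells c of the Young diagram. For λ = (7, 5, 4, 3), n = 19 boxes. Hook lengths by row (left-to-right, top-to-bottom): [10, 9, 8, 6, 4, 2, 1]; [7, 6, 5, 3, 1]; [5, 4, 3, 1]; [3, 2, 1]. Product of hooks = 7838208000. So f^λ = 19! / 7838208000 = 121645100408832000 / 7838208000 = 15519504.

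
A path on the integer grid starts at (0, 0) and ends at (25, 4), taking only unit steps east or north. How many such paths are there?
Number of paths = 23751

A monotone lattice path from (0, 0) to (25, 4) consists of 25 east steps and 4 north steps in some order, so it is determined by which 25 of the 29 steps are east. The count is C(29, 25) = 23751.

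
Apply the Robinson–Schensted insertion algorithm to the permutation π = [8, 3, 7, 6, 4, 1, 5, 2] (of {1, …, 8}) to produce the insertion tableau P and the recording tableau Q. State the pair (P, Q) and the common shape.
P = [1, 2, 5] / [3, 4] / [6] / [7] / [8];  Q = [1, 3, 7] / [2, 8] / [4] / [5] / [6];  common shape = (3, 2, 1, 1, 1)

Row-insert the values π_1, π_2, … into P one at a time, bumping the leftmost entry strictly greater than the inserted value down to the next row. The recording tableau Q records, in position (i, j), the step at which that cell was added to P.
  Insert 8 (step 1): P = [8];  Q = [1]
  Insert 3 (step 2): P = [3] / [8];  Q = [1] / [2]
  Insert 7 (step 3): P = [3, 7] / [8];  Q = [1, 3] / [2]
  Insert 6 (step 4): P = [3, 6] / [7] / [8];  Q = [1, 3] / [2] / [4]
  Insert 4 (step 5): P = [3, 4] / [6] / [7] / [8];  Q = [1, 3] / [2] / [4] / [5]
  Insert 1 (step 6): P = [1, 4] / [3] / [6] / [7] / [8];  Q = [1, 3] / [2] / [4] / [5] / [6]
  Insert 5 (step 7): P = [1, 4, 5] / [3] / [6] / [7] / [8];  Q = [1, 3, 7] / [2] / [4] / [5] / [6]
  Insert 2 (step 8): P = [1, 2, 5] / [3, 4] / [6] / [7] / [8];  Q = [1, 3, 7] / [2, 8] / [4] / [5] / [6]
Final shape: (3, 2, 1, 1, 1).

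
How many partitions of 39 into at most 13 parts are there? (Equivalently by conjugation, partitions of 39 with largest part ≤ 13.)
p(39, parts ≤ 13) = 22142

Use the recurrence p(n, m) = p(n, m−1) + p(n−m, m): either the largest part is < m (count p(n, m−1)) or the largest part is exactly m (remove one copy of m, count p(n−m, m)). With p(0, ·) = 1 this gives p(39, parts ≤ 13) = 22142. (By conjugating Young diagrams, this also counts partitions of 39 into at most 13 parts.)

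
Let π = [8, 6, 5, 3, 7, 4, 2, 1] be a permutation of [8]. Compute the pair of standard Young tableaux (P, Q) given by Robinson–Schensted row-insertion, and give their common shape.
P = [1, 4] / [2, 7] / [3] / [5] / [6] / [8];  Q = [1, 5] / [2, 6] / [3] / [4] / [7] / [8];  common shape = (2, 2, 1, 1, 1, 1)

Row-insert the values π_1, π_2, … into P one at a time, bumping the leftmost entry strictly greater than the inserted value down to the next row. The recording tableau Q records, in position (i, j), the step at which that cell was added to P.
  Insert 8 (step 1): P = [8];  Q = [1]
  Insert 6 (step 2): P = [6] / [8];  Q = [1] / [2]
  Insert 5 (step 3): P = [5] / [6] / [8];  Q = [1] / [2] / [3]
  Insert 3 (step 4): P = [3] / [5] / [6] / [8];  Q = [1] / [2] / [3] / [4]
  Insert 7 (step 5): P = [3, 7] / [5] / [6] / [8];  Q = [1, 5] / [2] / [3] / [4]
  Insert 4 (step 6): P = [3, 4] / [5, 7] / [6] / [8];  Q = [1, 5] / [2, 6] / [3] / [4]
  Insert 2 (step 7): P = [2, 4] / [3, 7] / [5] / [6] / [8];  Q = [1, 5] / [2, 6] / [3] / [4] / [7]
  Insert 1 (step 8): P = [1, 4] / [2, 7] / [3] / [5] / [6] / [8];  Q = [1, 5] / [2, 6] / [3] / [4] / [7] / [8]
Final shape: (2, 2, 1, 1, 1, 1).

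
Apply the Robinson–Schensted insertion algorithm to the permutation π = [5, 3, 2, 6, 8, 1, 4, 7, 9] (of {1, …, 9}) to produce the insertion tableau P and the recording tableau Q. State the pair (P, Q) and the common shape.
P = [1, 4, 7, 9] / [2, 6, 8] / [3] / [5];  Q = [1, 4, 5, 9] / [2, 7, 8] / [3] / [6];  common shape = (4, 3, 1, 1)

Row-insert the values π_1, π_2, … into P one at a time, bumping the leftmost entry strictly greater than the inserted value down to the next row. The recording tableau Q records, in position (i, j), the step at which that cell was added to P.
  Insert 5 (step 1): P = [5];  Q = [1]
  Insert 3 (step 2): P = [3] / [5];  Q = [1] / [2]
  Insert 2 (step 3): P = [2] / [3] / [5];  Q = [1] / [2] / [3]
  Insert 6 (step 4): P = [2, 6] / [3] / [5];  Q = [1, 4] / [2] / [3]
  Insert 8 (step 5): P = [2, 6, 8] / [3] / [5];  Q = [1, 4, 5] / [2] / [3]
  Insert 1 (step 6): P = [1, 6, 8] / [2] / [3] / [5];  Q = [1, 4, 5] / [2] / [3] / [6]
  Insert 4 (step 7): P = [1, 4, 8] / [2, 6] / [3] / [5];  Q = [1, 4, 5] / [2, 7] / [3] / [6]
  Insert 7 (step 8): P = [1, 4, 7] / [2, 6, 8] / [3] / [5];  Q = [1, 4, 5] / [2, 7, 8] / [3] / [6]
  Insert 9 (step 9): P = [1, 4, 7, 9] / [2, 6, 8] / [3] / [5];  Q = [1, 4, 5, 9] / [2, 7, 8] / [3] / [6]
Final shape: (4, 3, 1, 1).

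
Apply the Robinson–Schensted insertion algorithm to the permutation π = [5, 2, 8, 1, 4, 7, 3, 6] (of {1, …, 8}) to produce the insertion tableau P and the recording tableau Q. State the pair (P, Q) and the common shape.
P = [1, 3, 6] / [2, 4, 7] / [5, 8];  Q = [1, 3, 6] / [2, 5, 8] / [4, 7];  common shape = (3, 3, 2)

Row-insert the values π_1, π_2, … into P one at a time, bumping the leftmost entry strictly greater than the inserted value down to the next row. The recording tableau Q records, in position (i, j), the step at which that cell was added to P.
  Insert 5 (step 1): P = [5];  Q = [1]
  Insert 2 (step 2): P = [2] / [5];  Q = [1] / [2]
  Insert 8 (step 3): P = [2, 8] / [5];  Q = [1, 3] / [2]
  Insert 1 (step 4): P = [1, 8] / [2] / [5];  Q = [1, 3] / [2] / [4]
  Insert 4 (step 5): P = [1, 4] / [2, 8] / [5];  Q = [1, 3] / [2, 5] / [4]
  Insert 7 (step 6): P = [1, 4, 7] / [2, 8] / [5];  Q = [1, 3, 6] / [2, 5] / [4]
  Insert 3 (step 7): P = [1, 3, 7] / [2, 4] / [5, 8];  Q = [1, 3, 6] / [2, 5] / [4, 7]
  Insert 6 (step 8): P = [1, 3, 6] / [2, 4, 7] / [5, 8];  Q = [1, 3, 6] / [2, 5, 8] / [4, 7]
Final shape: (3, 3, 2).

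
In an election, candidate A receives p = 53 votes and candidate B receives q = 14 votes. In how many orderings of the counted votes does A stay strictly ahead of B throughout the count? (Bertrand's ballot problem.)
Strict-lead orderings = 56964748286160

Total orderings of the 67 votes with 53 for A: C(67, 53) = 97862516286480. By the Bertrand ballot formula (Cycle Lemma / reflection principle), the number of orderings in which A is strictly ahead of B throughout is (p − q)/(p + q) · C(p + q, p) = (53 − 14)/(53 + 14) · 97862516286480 = 56964748286160.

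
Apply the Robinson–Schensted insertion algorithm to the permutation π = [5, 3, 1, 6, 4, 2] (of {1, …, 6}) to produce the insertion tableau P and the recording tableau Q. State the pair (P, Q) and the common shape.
P = [1, 2] / [3, 4] / [5, 6];  Q = [1, 4] / [2, 5] / [3, 6];  common shape = (2, 2, 2)

Row-insert the values π_1, π_2, … into P one at a time, bumping the leftmost entry strictly greater than the inserted value down to the next row. The recording tableau Q records, in position (i, j), the step at which that cell was added to P.
  Insert 5 (step 1): P = [5];  Q = [1]
  Insert 3 (step 2): P = [3] / [5];  Q = [1] / [2]
  Insert 1 (step 3): P = [1] / [3] / [5];  Q = [1] / [2] / [3]
  Insert 6 (step 4): P = [1, 6] / [3] / [5];  Q = [1, 4] / [2] / [3]
  Insert 4 (step 5): P = [1, 4] / [3, 6] / [5];  Q = [1, 4] / [2, 5] / [3]
  Insert 2 (step 6): P = [1, 2] / [3, 4] / [5, 6];  Q = [1, 4] / [2, 5] / [3, 6]
Final shape: (2, 2, 2).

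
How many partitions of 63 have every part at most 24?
p(63, parts ≤ 24) = 1359239

Use the recurrence p(n, m) = p(n, m−1) + p(n−m, m): either the largest part is < m (count p(n, m−1)) or the largest part is exactly m (remove one copy of m, count p(n−m, m)). With p(0, ·) = 1 this gives p(63, parts ≤ 24) = 1359239. (By conjugating Young diagrams, this also counts partitions of 63 into at most 24 parts.)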